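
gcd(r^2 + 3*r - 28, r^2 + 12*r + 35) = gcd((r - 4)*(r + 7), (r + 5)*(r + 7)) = r + 7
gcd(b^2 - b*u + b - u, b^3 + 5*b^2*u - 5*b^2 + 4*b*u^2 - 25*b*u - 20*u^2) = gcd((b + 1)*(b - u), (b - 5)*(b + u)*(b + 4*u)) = 1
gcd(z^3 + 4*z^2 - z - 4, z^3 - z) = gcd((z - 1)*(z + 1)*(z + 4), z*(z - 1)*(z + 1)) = z^2 - 1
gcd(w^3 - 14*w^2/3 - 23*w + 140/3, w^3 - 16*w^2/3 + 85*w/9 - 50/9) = w - 5/3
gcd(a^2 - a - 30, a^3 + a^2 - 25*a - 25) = a + 5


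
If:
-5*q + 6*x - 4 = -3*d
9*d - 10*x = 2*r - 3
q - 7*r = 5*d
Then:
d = 362*x/359 - 113/359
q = 648*x/359 - 355/359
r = 30/359 - 166*x/359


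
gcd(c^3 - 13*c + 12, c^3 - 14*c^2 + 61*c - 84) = c - 3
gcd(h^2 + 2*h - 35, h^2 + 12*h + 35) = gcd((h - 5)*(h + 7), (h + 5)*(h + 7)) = h + 7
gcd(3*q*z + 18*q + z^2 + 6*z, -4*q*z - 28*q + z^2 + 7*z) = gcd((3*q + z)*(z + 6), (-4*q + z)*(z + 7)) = 1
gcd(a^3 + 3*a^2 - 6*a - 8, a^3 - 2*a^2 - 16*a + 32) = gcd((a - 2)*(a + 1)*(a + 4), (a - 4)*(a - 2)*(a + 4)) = a^2 + 2*a - 8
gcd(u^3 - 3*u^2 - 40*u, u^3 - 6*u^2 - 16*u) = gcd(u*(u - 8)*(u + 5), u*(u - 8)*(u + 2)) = u^2 - 8*u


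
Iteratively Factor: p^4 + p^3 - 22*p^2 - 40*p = (p - 5)*(p^3 + 6*p^2 + 8*p) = (p - 5)*(p + 4)*(p^2 + 2*p) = (p - 5)*(p + 2)*(p + 4)*(p)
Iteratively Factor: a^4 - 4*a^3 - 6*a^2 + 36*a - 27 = (a - 1)*(a^3 - 3*a^2 - 9*a + 27) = (a - 1)*(a + 3)*(a^2 - 6*a + 9) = (a - 3)*(a - 1)*(a + 3)*(a - 3)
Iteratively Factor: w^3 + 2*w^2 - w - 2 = (w - 1)*(w^2 + 3*w + 2) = (w - 1)*(w + 1)*(w + 2)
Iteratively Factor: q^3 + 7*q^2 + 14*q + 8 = (q + 1)*(q^2 + 6*q + 8) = (q + 1)*(q + 4)*(q + 2)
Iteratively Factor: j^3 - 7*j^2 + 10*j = (j)*(j^2 - 7*j + 10) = j*(j - 5)*(j - 2)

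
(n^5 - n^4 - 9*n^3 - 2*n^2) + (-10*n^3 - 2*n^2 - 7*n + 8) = n^5 - n^4 - 19*n^3 - 4*n^2 - 7*n + 8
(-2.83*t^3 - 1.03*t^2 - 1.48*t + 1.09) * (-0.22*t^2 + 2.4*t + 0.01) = 0.6226*t^5 - 6.5654*t^4 - 2.1747*t^3 - 3.8021*t^2 + 2.6012*t + 0.0109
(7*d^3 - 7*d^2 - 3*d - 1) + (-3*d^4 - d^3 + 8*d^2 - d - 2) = -3*d^4 + 6*d^3 + d^2 - 4*d - 3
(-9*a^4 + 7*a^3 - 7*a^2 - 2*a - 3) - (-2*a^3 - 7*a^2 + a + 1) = -9*a^4 + 9*a^3 - 3*a - 4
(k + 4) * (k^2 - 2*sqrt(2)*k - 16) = k^3 - 2*sqrt(2)*k^2 + 4*k^2 - 16*k - 8*sqrt(2)*k - 64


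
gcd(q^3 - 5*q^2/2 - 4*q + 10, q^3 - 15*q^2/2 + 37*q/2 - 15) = q^2 - 9*q/2 + 5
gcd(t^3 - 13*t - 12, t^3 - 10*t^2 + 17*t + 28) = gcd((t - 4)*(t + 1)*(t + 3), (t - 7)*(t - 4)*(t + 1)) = t^2 - 3*t - 4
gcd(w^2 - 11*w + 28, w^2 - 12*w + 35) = w - 7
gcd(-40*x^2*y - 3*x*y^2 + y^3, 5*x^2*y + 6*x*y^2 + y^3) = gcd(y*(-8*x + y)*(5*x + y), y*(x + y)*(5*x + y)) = 5*x*y + y^2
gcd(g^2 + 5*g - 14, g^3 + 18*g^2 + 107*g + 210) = g + 7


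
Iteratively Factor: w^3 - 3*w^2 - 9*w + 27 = (w - 3)*(w^2 - 9) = (w - 3)*(w + 3)*(w - 3)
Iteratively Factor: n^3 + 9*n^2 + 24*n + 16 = (n + 1)*(n^2 + 8*n + 16) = (n + 1)*(n + 4)*(n + 4)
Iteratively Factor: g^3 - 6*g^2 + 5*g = (g)*(g^2 - 6*g + 5) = g*(g - 5)*(g - 1)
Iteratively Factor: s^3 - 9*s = (s - 3)*(s^2 + 3*s) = (s - 3)*(s + 3)*(s)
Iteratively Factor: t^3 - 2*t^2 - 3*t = (t - 3)*(t^2 + t) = (t - 3)*(t + 1)*(t)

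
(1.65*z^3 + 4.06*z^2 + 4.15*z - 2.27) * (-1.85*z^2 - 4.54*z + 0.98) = -3.0525*z^5 - 15.002*z^4 - 24.4929*z^3 - 10.6627*z^2 + 14.3728*z - 2.2246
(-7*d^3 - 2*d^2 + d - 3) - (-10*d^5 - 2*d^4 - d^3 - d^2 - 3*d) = 10*d^5 + 2*d^4 - 6*d^3 - d^2 + 4*d - 3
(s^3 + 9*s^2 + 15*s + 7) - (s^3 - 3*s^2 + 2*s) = 12*s^2 + 13*s + 7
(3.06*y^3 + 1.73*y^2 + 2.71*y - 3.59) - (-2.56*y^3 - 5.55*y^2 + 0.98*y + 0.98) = 5.62*y^3 + 7.28*y^2 + 1.73*y - 4.57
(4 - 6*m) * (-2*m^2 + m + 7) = 12*m^3 - 14*m^2 - 38*m + 28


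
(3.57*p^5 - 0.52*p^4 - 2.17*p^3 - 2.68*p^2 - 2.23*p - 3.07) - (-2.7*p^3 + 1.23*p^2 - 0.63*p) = 3.57*p^5 - 0.52*p^4 + 0.53*p^3 - 3.91*p^2 - 1.6*p - 3.07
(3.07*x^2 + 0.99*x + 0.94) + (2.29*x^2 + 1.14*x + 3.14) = 5.36*x^2 + 2.13*x + 4.08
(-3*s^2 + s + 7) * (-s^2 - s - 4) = 3*s^4 + 2*s^3 + 4*s^2 - 11*s - 28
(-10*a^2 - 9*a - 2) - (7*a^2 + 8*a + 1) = -17*a^2 - 17*a - 3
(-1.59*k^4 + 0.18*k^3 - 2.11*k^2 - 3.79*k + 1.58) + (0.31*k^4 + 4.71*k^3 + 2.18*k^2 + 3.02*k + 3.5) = -1.28*k^4 + 4.89*k^3 + 0.0700000000000003*k^2 - 0.77*k + 5.08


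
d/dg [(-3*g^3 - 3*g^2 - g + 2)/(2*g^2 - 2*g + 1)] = (-6*g^4 + 12*g^3 - g^2 - 14*g + 3)/(4*g^4 - 8*g^3 + 8*g^2 - 4*g + 1)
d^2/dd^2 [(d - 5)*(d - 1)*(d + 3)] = 6*d - 6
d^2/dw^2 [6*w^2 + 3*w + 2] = 12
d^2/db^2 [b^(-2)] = 6/b^4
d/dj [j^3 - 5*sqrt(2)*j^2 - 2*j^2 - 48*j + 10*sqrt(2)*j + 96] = 3*j^2 - 10*sqrt(2)*j - 4*j - 48 + 10*sqrt(2)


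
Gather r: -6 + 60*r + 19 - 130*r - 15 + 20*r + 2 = -50*r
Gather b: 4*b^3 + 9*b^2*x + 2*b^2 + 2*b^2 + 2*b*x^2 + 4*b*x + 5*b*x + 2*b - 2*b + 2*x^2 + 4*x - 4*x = 4*b^3 + b^2*(9*x + 4) + b*(2*x^2 + 9*x) + 2*x^2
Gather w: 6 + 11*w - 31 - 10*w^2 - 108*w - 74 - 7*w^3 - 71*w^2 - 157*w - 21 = -7*w^3 - 81*w^2 - 254*w - 120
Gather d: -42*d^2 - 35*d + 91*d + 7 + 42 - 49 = -42*d^2 + 56*d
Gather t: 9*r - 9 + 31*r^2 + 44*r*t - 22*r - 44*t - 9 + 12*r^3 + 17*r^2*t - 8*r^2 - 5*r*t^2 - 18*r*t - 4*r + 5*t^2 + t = 12*r^3 + 23*r^2 - 17*r + t^2*(5 - 5*r) + t*(17*r^2 + 26*r - 43) - 18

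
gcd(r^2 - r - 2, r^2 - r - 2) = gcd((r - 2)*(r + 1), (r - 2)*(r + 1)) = r^2 - r - 2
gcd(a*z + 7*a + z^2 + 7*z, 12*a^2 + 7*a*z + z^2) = 1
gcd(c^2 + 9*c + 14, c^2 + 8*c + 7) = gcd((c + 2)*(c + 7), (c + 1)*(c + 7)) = c + 7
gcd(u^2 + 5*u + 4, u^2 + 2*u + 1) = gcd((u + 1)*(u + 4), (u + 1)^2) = u + 1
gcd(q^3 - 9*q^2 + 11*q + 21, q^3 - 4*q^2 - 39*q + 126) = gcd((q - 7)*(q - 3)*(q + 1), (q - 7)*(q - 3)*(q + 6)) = q^2 - 10*q + 21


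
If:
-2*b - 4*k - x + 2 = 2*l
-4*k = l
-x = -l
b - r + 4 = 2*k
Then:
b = 1 - x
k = -x/4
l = x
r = 5 - x/2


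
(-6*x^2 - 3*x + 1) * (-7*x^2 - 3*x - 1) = 42*x^4 + 39*x^3 + 8*x^2 - 1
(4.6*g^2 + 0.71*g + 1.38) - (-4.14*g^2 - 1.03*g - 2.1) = 8.74*g^2 + 1.74*g + 3.48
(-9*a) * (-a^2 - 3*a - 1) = 9*a^3 + 27*a^2 + 9*a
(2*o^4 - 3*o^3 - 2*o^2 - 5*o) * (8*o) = 16*o^5 - 24*o^4 - 16*o^3 - 40*o^2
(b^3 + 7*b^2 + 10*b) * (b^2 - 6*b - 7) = b^5 + b^4 - 39*b^3 - 109*b^2 - 70*b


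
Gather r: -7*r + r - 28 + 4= -6*r - 24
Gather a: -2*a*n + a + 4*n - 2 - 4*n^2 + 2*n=a*(1 - 2*n) - 4*n^2 + 6*n - 2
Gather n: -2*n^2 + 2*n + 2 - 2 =-2*n^2 + 2*n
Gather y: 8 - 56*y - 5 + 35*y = 3 - 21*y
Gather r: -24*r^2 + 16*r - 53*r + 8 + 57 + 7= -24*r^2 - 37*r + 72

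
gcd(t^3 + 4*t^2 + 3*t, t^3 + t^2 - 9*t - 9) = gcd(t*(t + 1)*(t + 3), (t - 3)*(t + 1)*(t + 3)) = t^2 + 4*t + 3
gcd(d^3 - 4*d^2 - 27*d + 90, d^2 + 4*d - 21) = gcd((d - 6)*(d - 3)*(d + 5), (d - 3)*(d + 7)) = d - 3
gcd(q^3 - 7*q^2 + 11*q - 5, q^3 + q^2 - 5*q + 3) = q^2 - 2*q + 1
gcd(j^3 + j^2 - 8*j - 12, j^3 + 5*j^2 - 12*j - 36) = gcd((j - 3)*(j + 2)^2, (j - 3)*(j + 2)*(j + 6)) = j^2 - j - 6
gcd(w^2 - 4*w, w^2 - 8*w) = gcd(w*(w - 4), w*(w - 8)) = w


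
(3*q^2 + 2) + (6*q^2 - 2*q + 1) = 9*q^2 - 2*q + 3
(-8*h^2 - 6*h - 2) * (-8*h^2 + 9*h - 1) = 64*h^4 - 24*h^3 - 30*h^2 - 12*h + 2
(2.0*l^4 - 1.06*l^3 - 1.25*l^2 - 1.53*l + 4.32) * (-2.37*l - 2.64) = -4.74*l^5 - 2.7678*l^4 + 5.7609*l^3 + 6.9261*l^2 - 6.1992*l - 11.4048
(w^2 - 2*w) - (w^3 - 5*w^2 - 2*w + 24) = -w^3 + 6*w^2 - 24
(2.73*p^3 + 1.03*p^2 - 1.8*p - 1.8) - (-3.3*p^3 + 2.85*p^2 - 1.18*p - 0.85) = 6.03*p^3 - 1.82*p^2 - 0.62*p - 0.95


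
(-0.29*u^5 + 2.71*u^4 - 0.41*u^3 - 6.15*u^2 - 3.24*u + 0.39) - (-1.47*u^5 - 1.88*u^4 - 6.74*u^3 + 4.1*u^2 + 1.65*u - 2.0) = 1.18*u^5 + 4.59*u^4 + 6.33*u^3 - 10.25*u^2 - 4.89*u + 2.39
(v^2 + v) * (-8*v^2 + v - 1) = -8*v^4 - 7*v^3 - v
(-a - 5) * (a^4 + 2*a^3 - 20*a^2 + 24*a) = -a^5 - 7*a^4 + 10*a^3 + 76*a^2 - 120*a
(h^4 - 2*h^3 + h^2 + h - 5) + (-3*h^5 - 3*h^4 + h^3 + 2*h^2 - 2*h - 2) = -3*h^5 - 2*h^4 - h^3 + 3*h^2 - h - 7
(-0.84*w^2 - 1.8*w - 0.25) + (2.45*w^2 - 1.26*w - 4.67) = 1.61*w^2 - 3.06*w - 4.92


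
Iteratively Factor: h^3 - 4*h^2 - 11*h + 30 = (h + 3)*(h^2 - 7*h + 10) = (h - 2)*(h + 3)*(h - 5)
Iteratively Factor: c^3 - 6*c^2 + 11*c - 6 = (c - 2)*(c^2 - 4*c + 3) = (c - 3)*(c - 2)*(c - 1)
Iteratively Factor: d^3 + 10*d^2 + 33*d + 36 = (d + 3)*(d^2 + 7*d + 12) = (d + 3)^2*(d + 4)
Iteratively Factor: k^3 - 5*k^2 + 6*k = (k - 3)*(k^2 - 2*k) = (k - 3)*(k - 2)*(k)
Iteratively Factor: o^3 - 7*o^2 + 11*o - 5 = (o - 1)*(o^2 - 6*o + 5) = (o - 5)*(o - 1)*(o - 1)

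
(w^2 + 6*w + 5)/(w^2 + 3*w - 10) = (w + 1)/(w - 2)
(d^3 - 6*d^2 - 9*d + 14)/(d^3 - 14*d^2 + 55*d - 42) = (d + 2)/(d - 6)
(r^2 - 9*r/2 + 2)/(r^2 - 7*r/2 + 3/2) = (r - 4)/(r - 3)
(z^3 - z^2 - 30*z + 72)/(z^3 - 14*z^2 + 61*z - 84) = (z + 6)/(z - 7)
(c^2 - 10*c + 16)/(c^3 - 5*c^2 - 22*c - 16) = (c - 2)/(c^2 + 3*c + 2)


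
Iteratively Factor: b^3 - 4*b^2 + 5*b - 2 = (b - 1)*(b^2 - 3*b + 2) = (b - 2)*(b - 1)*(b - 1)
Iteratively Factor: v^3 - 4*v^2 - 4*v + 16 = (v + 2)*(v^2 - 6*v + 8) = (v - 2)*(v + 2)*(v - 4)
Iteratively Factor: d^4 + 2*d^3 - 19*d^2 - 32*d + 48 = (d + 4)*(d^3 - 2*d^2 - 11*d + 12) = (d - 4)*(d + 4)*(d^2 + 2*d - 3) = (d - 4)*(d + 3)*(d + 4)*(d - 1)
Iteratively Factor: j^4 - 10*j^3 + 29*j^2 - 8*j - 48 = (j - 4)*(j^3 - 6*j^2 + 5*j + 12) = (j - 4)*(j - 3)*(j^2 - 3*j - 4) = (j - 4)^2*(j - 3)*(j + 1)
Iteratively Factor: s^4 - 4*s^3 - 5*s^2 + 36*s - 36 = (s + 3)*(s^3 - 7*s^2 + 16*s - 12) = (s - 3)*(s + 3)*(s^2 - 4*s + 4) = (s - 3)*(s - 2)*(s + 3)*(s - 2)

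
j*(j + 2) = j^2 + 2*j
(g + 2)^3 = g^3 + 6*g^2 + 12*g + 8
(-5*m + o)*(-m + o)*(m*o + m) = 5*m^3*o + 5*m^3 - 6*m^2*o^2 - 6*m^2*o + m*o^3 + m*o^2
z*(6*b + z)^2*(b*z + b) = 36*b^3*z^2 + 36*b^3*z + 12*b^2*z^3 + 12*b^2*z^2 + b*z^4 + b*z^3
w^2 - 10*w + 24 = (w - 6)*(w - 4)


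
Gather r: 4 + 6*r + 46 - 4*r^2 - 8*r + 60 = -4*r^2 - 2*r + 110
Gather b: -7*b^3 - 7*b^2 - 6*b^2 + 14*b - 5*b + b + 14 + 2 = -7*b^3 - 13*b^2 + 10*b + 16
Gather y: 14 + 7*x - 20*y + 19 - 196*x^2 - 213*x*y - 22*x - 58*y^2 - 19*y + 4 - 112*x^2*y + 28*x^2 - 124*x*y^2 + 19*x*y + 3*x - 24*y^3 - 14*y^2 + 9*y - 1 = -168*x^2 - 12*x - 24*y^3 + y^2*(-124*x - 72) + y*(-112*x^2 - 194*x - 30) + 36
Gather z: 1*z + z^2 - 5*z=z^2 - 4*z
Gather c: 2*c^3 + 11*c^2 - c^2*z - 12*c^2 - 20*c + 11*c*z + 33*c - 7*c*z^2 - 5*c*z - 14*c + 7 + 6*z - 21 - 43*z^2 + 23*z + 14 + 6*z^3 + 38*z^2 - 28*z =2*c^3 + c^2*(-z - 1) + c*(-7*z^2 + 6*z - 1) + 6*z^3 - 5*z^2 + z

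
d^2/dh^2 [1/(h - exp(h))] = (2*(1 - exp(h))^2 + (h - exp(h))*exp(h))/(h - exp(h))^3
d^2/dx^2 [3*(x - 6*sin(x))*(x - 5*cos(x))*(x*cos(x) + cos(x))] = -3*x^3*cos(x) - 18*x^2*sin(x) + 36*x^2*sin(2*x) - 3*x^2*cos(x) + 30*x^2*cos(2*x) - 69*x*sin(x)/2 + 96*x*sin(2*x) - 405*x*sin(3*x)/2 + 18*x*cos(x) - 42*x*cos(2*x) - 45*sin(x)/2 + 12*sin(2*x) - 405*sin(3*x)/2 + 51*cos(x) - 51*cos(2*x) + 135*cos(3*x) - 15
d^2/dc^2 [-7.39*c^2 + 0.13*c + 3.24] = -14.7800000000000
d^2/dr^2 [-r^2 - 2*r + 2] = -2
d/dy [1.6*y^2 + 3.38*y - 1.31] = 3.2*y + 3.38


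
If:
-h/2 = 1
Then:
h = -2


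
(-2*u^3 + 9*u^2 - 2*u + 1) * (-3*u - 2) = 6*u^4 - 23*u^3 - 12*u^2 + u - 2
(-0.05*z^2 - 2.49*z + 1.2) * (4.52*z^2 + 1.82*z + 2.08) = -0.226*z^4 - 11.3458*z^3 + 0.788199999999999*z^2 - 2.9952*z + 2.496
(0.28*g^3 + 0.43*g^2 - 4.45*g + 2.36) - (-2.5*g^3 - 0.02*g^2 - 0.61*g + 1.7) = 2.78*g^3 + 0.45*g^2 - 3.84*g + 0.66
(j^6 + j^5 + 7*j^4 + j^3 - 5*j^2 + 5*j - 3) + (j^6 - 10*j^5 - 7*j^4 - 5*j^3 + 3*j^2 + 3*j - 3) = 2*j^6 - 9*j^5 - 4*j^3 - 2*j^2 + 8*j - 6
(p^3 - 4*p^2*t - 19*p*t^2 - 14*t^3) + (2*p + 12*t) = p^3 - 4*p^2*t - 19*p*t^2 + 2*p - 14*t^3 + 12*t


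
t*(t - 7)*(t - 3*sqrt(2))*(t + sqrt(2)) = t^4 - 7*t^3 - 2*sqrt(2)*t^3 - 6*t^2 + 14*sqrt(2)*t^2 + 42*t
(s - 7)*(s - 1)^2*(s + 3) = s^4 - 6*s^3 - 12*s^2 + 38*s - 21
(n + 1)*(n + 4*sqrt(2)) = n^2 + n + 4*sqrt(2)*n + 4*sqrt(2)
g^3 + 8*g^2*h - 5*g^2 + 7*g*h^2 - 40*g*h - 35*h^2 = (g - 5)*(g + h)*(g + 7*h)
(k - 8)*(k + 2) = k^2 - 6*k - 16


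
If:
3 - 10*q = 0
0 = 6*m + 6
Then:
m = -1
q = 3/10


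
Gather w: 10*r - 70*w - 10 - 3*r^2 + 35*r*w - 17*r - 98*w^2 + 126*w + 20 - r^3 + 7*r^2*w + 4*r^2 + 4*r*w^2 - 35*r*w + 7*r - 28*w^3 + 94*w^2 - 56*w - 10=-r^3 + 7*r^2*w + r^2 - 28*w^3 + w^2*(4*r - 4)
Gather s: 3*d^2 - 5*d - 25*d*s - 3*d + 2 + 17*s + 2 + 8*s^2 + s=3*d^2 - 8*d + 8*s^2 + s*(18 - 25*d) + 4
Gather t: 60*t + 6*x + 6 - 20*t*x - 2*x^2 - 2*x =t*(60 - 20*x) - 2*x^2 + 4*x + 6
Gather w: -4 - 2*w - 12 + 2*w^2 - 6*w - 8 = 2*w^2 - 8*w - 24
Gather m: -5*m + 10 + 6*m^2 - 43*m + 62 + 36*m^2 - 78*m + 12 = 42*m^2 - 126*m + 84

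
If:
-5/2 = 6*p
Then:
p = -5/12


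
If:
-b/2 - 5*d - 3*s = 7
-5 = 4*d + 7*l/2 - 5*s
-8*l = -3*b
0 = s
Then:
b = 48/73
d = -107/73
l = 18/73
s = 0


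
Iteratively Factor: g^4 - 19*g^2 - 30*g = (g + 2)*(g^3 - 2*g^2 - 15*g) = (g - 5)*(g + 2)*(g^2 + 3*g) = (g - 5)*(g + 2)*(g + 3)*(g)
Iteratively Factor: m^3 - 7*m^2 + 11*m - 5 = (m - 5)*(m^2 - 2*m + 1) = (m - 5)*(m - 1)*(m - 1)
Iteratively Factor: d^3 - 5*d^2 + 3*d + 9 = (d - 3)*(d^2 - 2*d - 3) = (d - 3)^2*(d + 1)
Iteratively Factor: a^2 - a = (a)*(a - 1)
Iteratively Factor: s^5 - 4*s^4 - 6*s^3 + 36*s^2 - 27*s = (s - 3)*(s^4 - s^3 - 9*s^2 + 9*s) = (s - 3)^2*(s^3 + 2*s^2 - 3*s) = (s - 3)^2*(s - 1)*(s^2 + 3*s) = (s - 3)^2*(s - 1)*(s + 3)*(s)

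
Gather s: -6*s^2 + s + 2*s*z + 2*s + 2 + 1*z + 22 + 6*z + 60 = -6*s^2 + s*(2*z + 3) + 7*z + 84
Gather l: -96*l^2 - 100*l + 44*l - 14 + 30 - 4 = -96*l^2 - 56*l + 12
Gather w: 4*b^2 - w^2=4*b^2 - w^2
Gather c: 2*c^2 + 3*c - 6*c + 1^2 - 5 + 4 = 2*c^2 - 3*c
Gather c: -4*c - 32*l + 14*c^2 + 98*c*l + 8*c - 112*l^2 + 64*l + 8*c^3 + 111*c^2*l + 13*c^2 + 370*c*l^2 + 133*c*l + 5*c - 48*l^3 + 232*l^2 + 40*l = 8*c^3 + c^2*(111*l + 27) + c*(370*l^2 + 231*l + 9) - 48*l^3 + 120*l^2 + 72*l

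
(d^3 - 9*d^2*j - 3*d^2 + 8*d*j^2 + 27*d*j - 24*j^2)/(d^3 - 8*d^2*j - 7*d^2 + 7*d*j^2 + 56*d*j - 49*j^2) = (d^2 - 8*d*j - 3*d + 24*j)/(d^2 - 7*d*j - 7*d + 49*j)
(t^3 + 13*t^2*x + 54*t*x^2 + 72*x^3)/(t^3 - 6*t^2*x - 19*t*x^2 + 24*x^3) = (t^2 + 10*t*x + 24*x^2)/(t^2 - 9*t*x + 8*x^2)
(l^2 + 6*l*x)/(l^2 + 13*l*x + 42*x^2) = l/(l + 7*x)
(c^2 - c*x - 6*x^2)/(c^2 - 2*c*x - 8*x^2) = (-c + 3*x)/(-c + 4*x)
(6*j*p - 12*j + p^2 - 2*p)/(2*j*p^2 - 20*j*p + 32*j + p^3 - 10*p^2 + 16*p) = (6*j + p)/(2*j*p - 16*j + p^2 - 8*p)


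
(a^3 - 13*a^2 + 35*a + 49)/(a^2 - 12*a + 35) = (a^2 - 6*a - 7)/(a - 5)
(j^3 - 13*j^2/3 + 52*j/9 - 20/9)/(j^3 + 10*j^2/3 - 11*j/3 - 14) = (9*j^2 - 21*j + 10)/(3*(3*j^2 + 16*j + 21))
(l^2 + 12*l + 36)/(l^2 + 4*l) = (l^2 + 12*l + 36)/(l*(l + 4))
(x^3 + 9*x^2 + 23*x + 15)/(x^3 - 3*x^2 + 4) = (x^2 + 8*x + 15)/(x^2 - 4*x + 4)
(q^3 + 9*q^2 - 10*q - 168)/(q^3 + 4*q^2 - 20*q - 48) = (q + 7)/(q + 2)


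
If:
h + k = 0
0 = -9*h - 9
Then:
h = -1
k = 1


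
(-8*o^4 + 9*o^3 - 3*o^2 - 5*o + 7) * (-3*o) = 24*o^5 - 27*o^4 + 9*o^3 + 15*o^2 - 21*o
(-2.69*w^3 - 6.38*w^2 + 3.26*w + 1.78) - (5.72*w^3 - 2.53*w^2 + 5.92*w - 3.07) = -8.41*w^3 - 3.85*w^2 - 2.66*w + 4.85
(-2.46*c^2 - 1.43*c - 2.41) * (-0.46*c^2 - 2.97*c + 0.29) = 1.1316*c^4 + 7.964*c^3 + 4.6423*c^2 + 6.743*c - 0.6989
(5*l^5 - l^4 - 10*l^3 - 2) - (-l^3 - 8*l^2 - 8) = 5*l^5 - l^4 - 9*l^3 + 8*l^2 + 6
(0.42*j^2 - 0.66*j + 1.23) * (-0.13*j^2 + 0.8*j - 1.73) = -0.0546*j^4 + 0.4218*j^3 - 1.4145*j^2 + 2.1258*j - 2.1279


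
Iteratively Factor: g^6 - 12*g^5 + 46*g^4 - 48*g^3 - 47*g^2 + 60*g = (g)*(g^5 - 12*g^4 + 46*g^3 - 48*g^2 - 47*g + 60) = g*(g - 1)*(g^4 - 11*g^3 + 35*g^2 - 13*g - 60) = g*(g - 1)*(g + 1)*(g^3 - 12*g^2 + 47*g - 60) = g*(g - 5)*(g - 1)*(g + 1)*(g^2 - 7*g + 12) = g*(g - 5)*(g - 4)*(g - 1)*(g + 1)*(g - 3)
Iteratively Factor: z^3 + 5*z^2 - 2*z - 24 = (z + 3)*(z^2 + 2*z - 8) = (z + 3)*(z + 4)*(z - 2)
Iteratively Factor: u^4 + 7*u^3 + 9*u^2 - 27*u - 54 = (u + 3)*(u^3 + 4*u^2 - 3*u - 18) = (u - 2)*(u + 3)*(u^2 + 6*u + 9) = (u - 2)*(u + 3)^2*(u + 3)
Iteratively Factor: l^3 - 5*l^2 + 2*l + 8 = (l - 4)*(l^2 - l - 2) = (l - 4)*(l + 1)*(l - 2)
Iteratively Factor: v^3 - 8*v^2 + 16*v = (v)*(v^2 - 8*v + 16) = v*(v - 4)*(v - 4)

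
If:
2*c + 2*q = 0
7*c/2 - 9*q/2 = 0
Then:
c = 0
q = 0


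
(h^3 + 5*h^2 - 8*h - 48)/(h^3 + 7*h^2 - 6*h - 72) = (h + 4)/(h + 6)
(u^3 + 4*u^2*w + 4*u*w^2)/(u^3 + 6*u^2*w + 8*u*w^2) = (u + 2*w)/(u + 4*w)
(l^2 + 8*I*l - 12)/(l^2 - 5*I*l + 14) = (l + 6*I)/(l - 7*I)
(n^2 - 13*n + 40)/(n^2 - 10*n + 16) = (n - 5)/(n - 2)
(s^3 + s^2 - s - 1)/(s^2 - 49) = (s^3 + s^2 - s - 1)/(s^2 - 49)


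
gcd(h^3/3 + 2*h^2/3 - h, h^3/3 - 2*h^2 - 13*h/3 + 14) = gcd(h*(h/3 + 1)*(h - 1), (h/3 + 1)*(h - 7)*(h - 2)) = h + 3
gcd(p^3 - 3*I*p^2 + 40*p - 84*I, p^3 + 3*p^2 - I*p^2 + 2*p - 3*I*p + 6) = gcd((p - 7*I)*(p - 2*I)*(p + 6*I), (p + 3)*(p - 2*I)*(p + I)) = p - 2*I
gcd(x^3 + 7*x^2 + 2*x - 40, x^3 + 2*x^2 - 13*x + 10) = x^2 + 3*x - 10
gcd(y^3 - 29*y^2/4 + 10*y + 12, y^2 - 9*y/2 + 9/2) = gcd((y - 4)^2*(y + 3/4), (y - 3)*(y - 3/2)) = 1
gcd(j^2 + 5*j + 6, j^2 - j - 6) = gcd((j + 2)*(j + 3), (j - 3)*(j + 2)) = j + 2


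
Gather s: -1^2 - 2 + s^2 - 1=s^2 - 4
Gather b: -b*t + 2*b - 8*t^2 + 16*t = b*(2 - t) - 8*t^2 + 16*t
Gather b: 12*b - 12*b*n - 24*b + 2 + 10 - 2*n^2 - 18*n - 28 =b*(-12*n - 12) - 2*n^2 - 18*n - 16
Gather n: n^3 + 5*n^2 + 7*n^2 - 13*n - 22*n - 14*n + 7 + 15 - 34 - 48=n^3 + 12*n^2 - 49*n - 60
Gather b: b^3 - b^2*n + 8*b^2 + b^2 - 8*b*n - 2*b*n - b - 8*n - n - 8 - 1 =b^3 + b^2*(9 - n) + b*(-10*n - 1) - 9*n - 9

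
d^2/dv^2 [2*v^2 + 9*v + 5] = 4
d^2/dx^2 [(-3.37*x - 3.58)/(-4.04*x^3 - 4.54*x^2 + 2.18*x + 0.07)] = (330.022752*x^5 + 1072.043088*x^4 + 1248.88956*x^3 + 264.994944*x^2 - 200.091396*x + 35.274108)/(65.939264*x^9 + 222.300192*x^8 + 143.069328*x^7 - 149.759*x^6 - 84.904248*x^5 + 64.098276*x^4 - 6.14402*x^3 - 0.931266*x^2 - 0.032046*x - 0.000343)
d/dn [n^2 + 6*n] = 2*n + 6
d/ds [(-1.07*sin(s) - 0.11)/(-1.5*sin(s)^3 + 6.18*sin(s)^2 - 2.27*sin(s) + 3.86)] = (-3.21*sin(s)^3 + 6.1176*sin(s)^2 + 1.3596*sin(s) - 4.3799)*cos(s)/(2.25*sin(s)^6 - 18.54*sin(s)^5 + 45.0024*sin(s)^4 - 39.6372*sin(s)^3 + 52.8625*sin(s)^2 - 17.5244*sin(s) + 14.8996)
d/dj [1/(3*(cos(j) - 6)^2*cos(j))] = (cos(j) - 2)*sin(j)/((cos(j) - 6)^3*cos(j)^2)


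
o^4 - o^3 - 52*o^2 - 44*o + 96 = (o - 8)*(o - 1)*(o + 2)*(o + 6)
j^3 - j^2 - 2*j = j*(j - 2)*(j + 1)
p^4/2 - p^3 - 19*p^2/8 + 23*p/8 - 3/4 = (p/2 + 1)*(p - 3)*(p - 1/2)^2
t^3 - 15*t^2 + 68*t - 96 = (t - 8)*(t - 4)*(t - 3)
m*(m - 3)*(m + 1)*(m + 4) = m^4 + 2*m^3 - 11*m^2 - 12*m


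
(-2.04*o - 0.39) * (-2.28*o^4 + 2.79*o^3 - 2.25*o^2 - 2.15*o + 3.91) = 4.6512*o^5 - 4.8024*o^4 + 3.5019*o^3 + 5.2635*o^2 - 7.1379*o - 1.5249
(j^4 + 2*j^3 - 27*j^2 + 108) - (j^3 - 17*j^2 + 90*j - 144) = j^4 + j^3 - 10*j^2 - 90*j + 252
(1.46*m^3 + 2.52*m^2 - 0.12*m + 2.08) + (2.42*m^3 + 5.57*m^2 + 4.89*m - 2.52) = 3.88*m^3 + 8.09*m^2 + 4.77*m - 0.44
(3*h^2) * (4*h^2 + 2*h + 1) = 12*h^4 + 6*h^3 + 3*h^2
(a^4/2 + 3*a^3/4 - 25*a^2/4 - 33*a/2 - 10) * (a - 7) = a^5/2 - 11*a^4/4 - 23*a^3/2 + 109*a^2/4 + 211*a/2 + 70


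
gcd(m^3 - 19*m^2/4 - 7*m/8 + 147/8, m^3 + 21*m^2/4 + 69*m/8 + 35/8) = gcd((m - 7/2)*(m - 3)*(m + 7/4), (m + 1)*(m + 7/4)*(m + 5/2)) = m + 7/4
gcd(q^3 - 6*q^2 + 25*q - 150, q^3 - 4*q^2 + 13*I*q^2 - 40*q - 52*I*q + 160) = q + 5*I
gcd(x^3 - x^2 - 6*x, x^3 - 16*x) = x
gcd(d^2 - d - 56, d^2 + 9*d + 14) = d + 7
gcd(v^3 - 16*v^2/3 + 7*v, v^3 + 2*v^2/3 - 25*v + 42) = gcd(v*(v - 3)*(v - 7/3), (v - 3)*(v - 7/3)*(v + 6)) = v^2 - 16*v/3 + 7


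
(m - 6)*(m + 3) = m^2 - 3*m - 18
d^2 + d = d*(d + 1)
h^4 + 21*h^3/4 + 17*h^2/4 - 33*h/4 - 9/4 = (h - 1)*(h + 1/4)*(h + 3)^2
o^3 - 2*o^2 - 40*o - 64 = (o - 8)*(o + 2)*(o + 4)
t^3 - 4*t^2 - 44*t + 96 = (t - 8)*(t - 2)*(t + 6)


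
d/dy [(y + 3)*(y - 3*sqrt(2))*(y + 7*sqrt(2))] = 3*y^2 + 6*y + 8*sqrt(2)*y - 42 + 12*sqrt(2)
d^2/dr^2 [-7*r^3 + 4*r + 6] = -42*r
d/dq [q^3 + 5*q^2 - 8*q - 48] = 3*q^2 + 10*q - 8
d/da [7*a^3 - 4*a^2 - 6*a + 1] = 21*a^2 - 8*a - 6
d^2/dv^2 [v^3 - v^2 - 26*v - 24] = 6*v - 2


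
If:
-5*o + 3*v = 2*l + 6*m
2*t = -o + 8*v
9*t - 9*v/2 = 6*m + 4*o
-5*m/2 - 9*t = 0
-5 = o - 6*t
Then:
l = 1145/28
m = 1095/28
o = -1965/28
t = -1825/168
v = -965/84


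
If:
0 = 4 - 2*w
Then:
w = 2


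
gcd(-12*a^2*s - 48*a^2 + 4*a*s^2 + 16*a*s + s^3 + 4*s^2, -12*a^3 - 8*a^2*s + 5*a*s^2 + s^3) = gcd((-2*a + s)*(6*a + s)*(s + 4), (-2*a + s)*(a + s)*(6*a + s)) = -12*a^2 + 4*a*s + s^2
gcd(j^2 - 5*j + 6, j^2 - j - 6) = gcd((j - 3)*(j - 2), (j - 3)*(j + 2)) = j - 3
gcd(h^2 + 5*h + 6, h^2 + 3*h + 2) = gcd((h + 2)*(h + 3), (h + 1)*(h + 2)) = h + 2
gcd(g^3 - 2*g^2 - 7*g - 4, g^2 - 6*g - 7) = g + 1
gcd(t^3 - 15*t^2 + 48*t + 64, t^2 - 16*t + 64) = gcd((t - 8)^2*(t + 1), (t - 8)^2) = t^2 - 16*t + 64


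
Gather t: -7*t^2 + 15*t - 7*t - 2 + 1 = -7*t^2 + 8*t - 1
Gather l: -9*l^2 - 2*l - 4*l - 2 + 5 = -9*l^2 - 6*l + 3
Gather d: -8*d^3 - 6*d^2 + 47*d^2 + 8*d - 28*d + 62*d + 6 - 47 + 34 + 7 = -8*d^3 + 41*d^2 + 42*d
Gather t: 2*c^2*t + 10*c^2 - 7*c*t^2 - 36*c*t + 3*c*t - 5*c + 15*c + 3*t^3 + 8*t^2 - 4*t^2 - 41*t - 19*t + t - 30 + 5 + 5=10*c^2 + 10*c + 3*t^3 + t^2*(4 - 7*c) + t*(2*c^2 - 33*c - 59) - 20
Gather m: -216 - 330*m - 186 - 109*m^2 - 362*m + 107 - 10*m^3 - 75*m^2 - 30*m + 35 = -10*m^3 - 184*m^2 - 722*m - 260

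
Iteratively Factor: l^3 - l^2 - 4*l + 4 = (l - 2)*(l^2 + l - 2) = (l - 2)*(l + 2)*(l - 1)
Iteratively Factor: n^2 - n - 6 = (n - 3)*(n + 2)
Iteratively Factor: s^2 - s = (s - 1)*(s)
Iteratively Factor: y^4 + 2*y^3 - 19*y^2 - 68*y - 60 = (y + 2)*(y^3 - 19*y - 30) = (y - 5)*(y + 2)*(y^2 + 5*y + 6) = (y - 5)*(y + 2)*(y + 3)*(y + 2)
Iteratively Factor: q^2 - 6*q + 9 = (q - 3)*(q - 3)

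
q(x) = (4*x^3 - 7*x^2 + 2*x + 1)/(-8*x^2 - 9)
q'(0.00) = -0.22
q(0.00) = -0.11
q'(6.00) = -0.50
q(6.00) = -2.10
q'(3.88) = -0.48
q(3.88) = -1.06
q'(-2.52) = -0.63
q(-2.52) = 1.88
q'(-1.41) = -0.85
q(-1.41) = 1.08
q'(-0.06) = -0.33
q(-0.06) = -0.09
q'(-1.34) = -0.87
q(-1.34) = 1.02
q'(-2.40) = -0.64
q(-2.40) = 1.80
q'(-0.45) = -0.90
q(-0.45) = 0.16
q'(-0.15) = -0.49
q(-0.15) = -0.06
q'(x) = 16*x*(4*x^3 - 7*x^2 + 2*x + 1)/(-8*x^2 - 9)^2 + (12*x^2 - 14*x + 2)/(-8*x^2 - 9) = 2*(-16*x^4 - 46*x^2 + 71*x - 9)/(64*x^4 + 144*x^2 + 81)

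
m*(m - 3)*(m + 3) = m^3 - 9*m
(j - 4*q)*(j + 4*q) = j^2 - 16*q^2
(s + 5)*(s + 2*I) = s^2 + 5*s + 2*I*s + 10*I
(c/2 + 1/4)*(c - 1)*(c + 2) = c^3/2 + 3*c^2/4 - 3*c/4 - 1/2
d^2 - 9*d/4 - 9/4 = (d - 3)*(d + 3/4)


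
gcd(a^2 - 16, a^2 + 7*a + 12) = a + 4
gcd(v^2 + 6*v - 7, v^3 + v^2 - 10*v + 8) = v - 1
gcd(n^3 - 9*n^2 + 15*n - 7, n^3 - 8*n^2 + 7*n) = n^2 - 8*n + 7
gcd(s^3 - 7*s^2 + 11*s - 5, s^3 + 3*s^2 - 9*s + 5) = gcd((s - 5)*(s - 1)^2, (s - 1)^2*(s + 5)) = s^2 - 2*s + 1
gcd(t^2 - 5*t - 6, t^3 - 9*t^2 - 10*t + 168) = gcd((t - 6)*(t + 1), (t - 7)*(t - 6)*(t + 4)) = t - 6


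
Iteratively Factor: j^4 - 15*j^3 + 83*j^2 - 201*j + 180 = (j - 4)*(j^3 - 11*j^2 + 39*j - 45) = (j - 5)*(j - 4)*(j^2 - 6*j + 9) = (j - 5)*(j - 4)*(j - 3)*(j - 3)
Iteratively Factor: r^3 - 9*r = (r)*(r^2 - 9) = r*(r + 3)*(r - 3)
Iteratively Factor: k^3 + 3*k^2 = (k + 3)*(k^2) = k*(k + 3)*(k)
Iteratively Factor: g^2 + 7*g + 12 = (g + 3)*(g + 4)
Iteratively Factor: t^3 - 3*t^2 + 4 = (t - 2)*(t^2 - t - 2) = (t - 2)*(t + 1)*(t - 2)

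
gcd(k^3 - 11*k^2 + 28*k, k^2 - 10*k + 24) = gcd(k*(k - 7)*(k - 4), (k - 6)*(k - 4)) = k - 4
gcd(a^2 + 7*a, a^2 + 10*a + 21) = a + 7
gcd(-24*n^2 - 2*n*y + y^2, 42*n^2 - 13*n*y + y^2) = -6*n + y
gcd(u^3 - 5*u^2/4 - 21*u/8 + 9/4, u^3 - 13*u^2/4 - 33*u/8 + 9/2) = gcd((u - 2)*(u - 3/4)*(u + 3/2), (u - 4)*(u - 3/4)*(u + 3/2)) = u^2 + 3*u/4 - 9/8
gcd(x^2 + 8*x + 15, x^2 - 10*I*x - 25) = 1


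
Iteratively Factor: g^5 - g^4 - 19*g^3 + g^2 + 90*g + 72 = (g + 1)*(g^4 - 2*g^3 - 17*g^2 + 18*g + 72) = (g + 1)*(g + 3)*(g^3 - 5*g^2 - 2*g + 24) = (g + 1)*(g + 2)*(g + 3)*(g^2 - 7*g + 12) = (g - 3)*(g + 1)*(g + 2)*(g + 3)*(g - 4)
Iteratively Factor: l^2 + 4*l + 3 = (l + 3)*(l + 1)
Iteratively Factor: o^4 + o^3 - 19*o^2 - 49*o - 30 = (o + 1)*(o^3 - 19*o - 30) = (o + 1)*(o + 3)*(o^2 - 3*o - 10) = (o - 5)*(o + 1)*(o + 3)*(o + 2)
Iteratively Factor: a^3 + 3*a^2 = (a)*(a^2 + 3*a) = a^2*(a + 3)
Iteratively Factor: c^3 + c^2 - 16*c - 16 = (c - 4)*(c^2 + 5*c + 4) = (c - 4)*(c + 4)*(c + 1)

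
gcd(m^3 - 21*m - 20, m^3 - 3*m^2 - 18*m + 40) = m^2 - m - 20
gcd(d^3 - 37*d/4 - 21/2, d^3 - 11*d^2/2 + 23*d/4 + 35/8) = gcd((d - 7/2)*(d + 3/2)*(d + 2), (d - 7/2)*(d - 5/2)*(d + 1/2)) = d - 7/2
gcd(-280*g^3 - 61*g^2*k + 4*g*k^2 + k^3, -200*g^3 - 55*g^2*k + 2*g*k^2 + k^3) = 40*g^2 + 3*g*k - k^2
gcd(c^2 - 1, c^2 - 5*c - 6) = c + 1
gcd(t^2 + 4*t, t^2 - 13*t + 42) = 1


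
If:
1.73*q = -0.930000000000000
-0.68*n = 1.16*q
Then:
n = 0.92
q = -0.54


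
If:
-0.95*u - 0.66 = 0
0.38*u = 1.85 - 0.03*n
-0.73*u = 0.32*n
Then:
No Solution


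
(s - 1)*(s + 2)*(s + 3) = s^3 + 4*s^2 + s - 6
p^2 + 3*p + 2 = (p + 1)*(p + 2)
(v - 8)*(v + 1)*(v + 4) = v^3 - 3*v^2 - 36*v - 32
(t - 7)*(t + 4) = t^2 - 3*t - 28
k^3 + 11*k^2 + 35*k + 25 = (k + 1)*(k + 5)^2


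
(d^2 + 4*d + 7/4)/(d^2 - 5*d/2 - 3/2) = (d + 7/2)/(d - 3)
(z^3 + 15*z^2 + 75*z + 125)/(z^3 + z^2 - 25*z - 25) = (z^2 + 10*z + 25)/(z^2 - 4*z - 5)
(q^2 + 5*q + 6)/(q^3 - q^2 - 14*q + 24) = (q^2 + 5*q + 6)/(q^3 - q^2 - 14*q + 24)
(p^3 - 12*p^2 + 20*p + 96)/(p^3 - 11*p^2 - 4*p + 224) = (p^2 - 4*p - 12)/(p^2 - 3*p - 28)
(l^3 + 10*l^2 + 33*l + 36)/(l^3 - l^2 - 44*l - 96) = (l + 3)/(l - 8)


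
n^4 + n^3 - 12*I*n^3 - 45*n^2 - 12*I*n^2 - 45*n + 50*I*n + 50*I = (n + 1)*(n - 5*I)^2*(n - 2*I)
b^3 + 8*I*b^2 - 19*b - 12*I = (b + I)*(b + 3*I)*(b + 4*I)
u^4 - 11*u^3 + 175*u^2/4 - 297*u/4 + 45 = (u - 4)*(u - 3)*(u - 5/2)*(u - 3/2)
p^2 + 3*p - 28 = (p - 4)*(p + 7)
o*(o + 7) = o^2 + 7*o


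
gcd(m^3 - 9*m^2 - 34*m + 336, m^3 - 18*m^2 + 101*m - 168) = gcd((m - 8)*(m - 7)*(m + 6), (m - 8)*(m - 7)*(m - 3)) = m^2 - 15*m + 56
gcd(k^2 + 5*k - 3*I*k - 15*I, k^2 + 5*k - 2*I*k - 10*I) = k + 5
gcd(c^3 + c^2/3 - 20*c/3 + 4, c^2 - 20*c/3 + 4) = c - 2/3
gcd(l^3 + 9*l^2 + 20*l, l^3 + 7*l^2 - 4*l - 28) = 1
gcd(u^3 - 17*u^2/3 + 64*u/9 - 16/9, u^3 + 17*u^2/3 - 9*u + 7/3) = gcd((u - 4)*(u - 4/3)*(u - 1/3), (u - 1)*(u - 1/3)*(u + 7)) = u - 1/3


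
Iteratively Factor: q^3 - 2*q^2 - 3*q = (q + 1)*(q^2 - 3*q) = q*(q + 1)*(q - 3)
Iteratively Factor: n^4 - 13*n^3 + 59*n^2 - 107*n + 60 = (n - 3)*(n^3 - 10*n^2 + 29*n - 20) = (n - 4)*(n - 3)*(n^2 - 6*n + 5) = (n - 5)*(n - 4)*(n - 3)*(n - 1)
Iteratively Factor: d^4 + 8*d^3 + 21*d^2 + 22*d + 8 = (d + 1)*(d^3 + 7*d^2 + 14*d + 8) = (d + 1)^2*(d^2 + 6*d + 8) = (d + 1)^2*(d + 4)*(d + 2)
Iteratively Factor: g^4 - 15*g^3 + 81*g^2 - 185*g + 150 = (g - 5)*(g^3 - 10*g^2 + 31*g - 30) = (g - 5)*(g - 2)*(g^2 - 8*g + 15) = (g - 5)*(g - 3)*(g - 2)*(g - 5)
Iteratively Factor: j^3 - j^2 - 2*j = (j - 2)*(j^2 + j) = j*(j - 2)*(j + 1)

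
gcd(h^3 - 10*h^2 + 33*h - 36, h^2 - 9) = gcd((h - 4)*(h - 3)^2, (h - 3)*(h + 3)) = h - 3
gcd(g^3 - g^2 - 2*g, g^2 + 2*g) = g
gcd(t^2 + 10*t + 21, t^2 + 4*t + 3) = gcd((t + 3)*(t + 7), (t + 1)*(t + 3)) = t + 3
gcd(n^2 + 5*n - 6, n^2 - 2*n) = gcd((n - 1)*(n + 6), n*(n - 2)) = 1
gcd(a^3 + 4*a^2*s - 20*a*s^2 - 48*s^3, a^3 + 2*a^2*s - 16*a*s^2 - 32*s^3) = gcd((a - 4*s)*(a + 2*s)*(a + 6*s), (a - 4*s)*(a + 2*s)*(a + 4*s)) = -a^2 + 2*a*s + 8*s^2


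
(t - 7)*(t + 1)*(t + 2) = t^3 - 4*t^2 - 19*t - 14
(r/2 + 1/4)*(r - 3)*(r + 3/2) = r^3/2 - r^2/2 - 21*r/8 - 9/8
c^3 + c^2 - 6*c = c*(c - 2)*(c + 3)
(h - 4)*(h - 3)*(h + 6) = h^3 - h^2 - 30*h + 72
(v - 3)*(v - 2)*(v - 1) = v^3 - 6*v^2 + 11*v - 6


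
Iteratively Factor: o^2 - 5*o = (o - 5)*(o)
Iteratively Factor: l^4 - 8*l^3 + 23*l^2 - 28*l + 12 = (l - 2)*(l^3 - 6*l^2 + 11*l - 6) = (l - 2)^2*(l^2 - 4*l + 3) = (l - 2)^2*(l - 1)*(l - 3)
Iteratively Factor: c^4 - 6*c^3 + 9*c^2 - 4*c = (c)*(c^3 - 6*c^2 + 9*c - 4) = c*(c - 1)*(c^2 - 5*c + 4) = c*(c - 1)^2*(c - 4)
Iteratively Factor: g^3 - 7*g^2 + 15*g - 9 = (g - 1)*(g^2 - 6*g + 9) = (g - 3)*(g - 1)*(g - 3)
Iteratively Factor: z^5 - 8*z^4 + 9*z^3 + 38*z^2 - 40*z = (z + 2)*(z^4 - 10*z^3 + 29*z^2 - 20*z) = (z - 4)*(z + 2)*(z^3 - 6*z^2 + 5*z) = (z - 4)*(z - 1)*(z + 2)*(z^2 - 5*z) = z*(z - 4)*(z - 1)*(z + 2)*(z - 5)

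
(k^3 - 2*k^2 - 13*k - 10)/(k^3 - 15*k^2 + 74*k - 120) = (k^2 + 3*k + 2)/(k^2 - 10*k + 24)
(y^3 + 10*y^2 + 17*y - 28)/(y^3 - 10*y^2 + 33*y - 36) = (y^3 + 10*y^2 + 17*y - 28)/(y^3 - 10*y^2 + 33*y - 36)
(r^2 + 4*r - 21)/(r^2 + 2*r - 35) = (r - 3)/(r - 5)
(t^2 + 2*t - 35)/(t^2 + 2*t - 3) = (t^2 + 2*t - 35)/(t^2 + 2*t - 3)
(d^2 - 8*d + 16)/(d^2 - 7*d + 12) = (d - 4)/(d - 3)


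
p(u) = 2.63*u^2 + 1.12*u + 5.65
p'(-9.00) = -46.22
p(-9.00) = 208.60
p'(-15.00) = -77.78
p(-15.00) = 580.60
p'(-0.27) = -0.30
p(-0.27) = 5.54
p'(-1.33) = -5.88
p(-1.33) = 8.81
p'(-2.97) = -14.50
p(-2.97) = 25.52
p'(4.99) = 27.37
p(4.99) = 76.73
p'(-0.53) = -1.67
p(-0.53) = 5.80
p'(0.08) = 1.54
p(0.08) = 5.76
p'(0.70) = 4.80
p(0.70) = 7.72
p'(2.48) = 14.16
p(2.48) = 24.60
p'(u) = 5.26*u + 1.12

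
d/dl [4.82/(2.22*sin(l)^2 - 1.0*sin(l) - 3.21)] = (4.82 - 21.4008*sin(l))*cos(l)/(-2.22*sin(l)^2 + 1.0*sin(l) + 3.21)^2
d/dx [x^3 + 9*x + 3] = 3*x^2 + 9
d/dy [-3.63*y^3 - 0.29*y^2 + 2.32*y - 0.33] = -10.89*y^2 - 0.58*y + 2.32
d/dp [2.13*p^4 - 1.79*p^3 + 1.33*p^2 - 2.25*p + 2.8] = 8.52*p^3 - 5.37*p^2 + 2.66*p - 2.25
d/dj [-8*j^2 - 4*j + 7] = -16*j - 4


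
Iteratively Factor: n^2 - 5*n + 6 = (n - 2)*(n - 3)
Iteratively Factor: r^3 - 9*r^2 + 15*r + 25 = (r + 1)*(r^2 - 10*r + 25) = (r - 5)*(r + 1)*(r - 5)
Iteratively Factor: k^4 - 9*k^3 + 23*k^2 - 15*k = (k - 5)*(k^3 - 4*k^2 + 3*k) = (k - 5)*(k - 1)*(k^2 - 3*k) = k*(k - 5)*(k - 1)*(k - 3)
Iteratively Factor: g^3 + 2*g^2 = (g)*(g^2 + 2*g) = g*(g + 2)*(g)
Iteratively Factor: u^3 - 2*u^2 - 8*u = (u - 4)*(u^2 + 2*u) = (u - 4)*(u + 2)*(u)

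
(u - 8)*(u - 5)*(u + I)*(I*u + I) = I*u^4 - u^3 - 12*I*u^3 + 12*u^2 + 27*I*u^2 - 27*u + 40*I*u - 40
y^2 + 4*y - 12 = (y - 2)*(y + 6)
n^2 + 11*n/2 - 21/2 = (n - 3/2)*(n + 7)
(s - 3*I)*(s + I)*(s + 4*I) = s^3 + 2*I*s^2 + 11*s + 12*I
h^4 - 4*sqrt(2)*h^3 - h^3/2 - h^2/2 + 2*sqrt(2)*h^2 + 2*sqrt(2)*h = h*(h - 1)*(h + 1/2)*(h - 4*sqrt(2))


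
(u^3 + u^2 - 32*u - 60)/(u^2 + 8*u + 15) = (u^2 - 4*u - 12)/(u + 3)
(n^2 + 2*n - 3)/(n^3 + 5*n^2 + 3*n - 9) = 1/(n + 3)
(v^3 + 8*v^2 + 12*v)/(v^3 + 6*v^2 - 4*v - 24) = v/(v - 2)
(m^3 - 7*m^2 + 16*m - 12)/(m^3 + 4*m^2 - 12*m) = (m^2 - 5*m + 6)/(m*(m + 6))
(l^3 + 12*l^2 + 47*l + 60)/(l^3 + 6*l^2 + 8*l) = (l^2 + 8*l + 15)/(l*(l + 2))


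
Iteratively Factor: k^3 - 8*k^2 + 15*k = (k - 3)*(k^2 - 5*k) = (k - 5)*(k - 3)*(k)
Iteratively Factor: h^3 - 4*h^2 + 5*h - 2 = (h - 2)*(h^2 - 2*h + 1) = (h - 2)*(h - 1)*(h - 1)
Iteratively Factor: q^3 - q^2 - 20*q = (q - 5)*(q^2 + 4*q) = q*(q - 5)*(q + 4)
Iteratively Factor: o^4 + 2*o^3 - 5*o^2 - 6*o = (o + 3)*(o^3 - o^2 - 2*o) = (o - 2)*(o + 3)*(o^2 + o) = (o - 2)*(o + 1)*(o + 3)*(o)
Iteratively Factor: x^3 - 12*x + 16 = (x - 2)*(x^2 + 2*x - 8) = (x - 2)^2*(x + 4)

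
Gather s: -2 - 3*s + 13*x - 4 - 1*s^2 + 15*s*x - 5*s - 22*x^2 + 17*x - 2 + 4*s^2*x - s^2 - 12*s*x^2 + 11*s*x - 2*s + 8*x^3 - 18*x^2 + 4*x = s^2*(4*x - 2) + s*(-12*x^2 + 26*x - 10) + 8*x^3 - 40*x^2 + 34*x - 8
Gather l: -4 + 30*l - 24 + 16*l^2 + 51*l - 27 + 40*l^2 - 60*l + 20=56*l^2 + 21*l - 35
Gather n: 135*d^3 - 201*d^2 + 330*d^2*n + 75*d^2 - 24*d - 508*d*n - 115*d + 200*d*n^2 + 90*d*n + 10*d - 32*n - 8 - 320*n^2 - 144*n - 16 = 135*d^3 - 126*d^2 - 129*d + n^2*(200*d - 320) + n*(330*d^2 - 418*d - 176) - 24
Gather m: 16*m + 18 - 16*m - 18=0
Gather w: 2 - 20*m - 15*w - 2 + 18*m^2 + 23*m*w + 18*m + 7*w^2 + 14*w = 18*m^2 - 2*m + 7*w^2 + w*(23*m - 1)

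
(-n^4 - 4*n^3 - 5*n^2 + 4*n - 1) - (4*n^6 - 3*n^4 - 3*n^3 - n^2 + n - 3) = -4*n^6 + 2*n^4 - n^3 - 4*n^2 + 3*n + 2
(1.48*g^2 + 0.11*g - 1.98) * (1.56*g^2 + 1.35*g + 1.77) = 2.3088*g^4 + 2.1696*g^3 - 0.3207*g^2 - 2.4783*g - 3.5046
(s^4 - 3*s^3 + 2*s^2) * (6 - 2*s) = -2*s^5 + 12*s^4 - 22*s^3 + 12*s^2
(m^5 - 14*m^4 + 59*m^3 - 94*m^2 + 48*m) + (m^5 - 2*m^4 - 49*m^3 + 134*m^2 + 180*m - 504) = 2*m^5 - 16*m^4 + 10*m^3 + 40*m^2 + 228*m - 504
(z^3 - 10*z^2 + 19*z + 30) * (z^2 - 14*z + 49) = z^5 - 24*z^4 + 208*z^3 - 726*z^2 + 511*z + 1470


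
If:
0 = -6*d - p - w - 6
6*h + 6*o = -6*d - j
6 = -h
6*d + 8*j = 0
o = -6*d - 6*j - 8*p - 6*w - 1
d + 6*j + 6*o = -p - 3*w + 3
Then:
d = -16/71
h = -6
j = 12/71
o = 440/71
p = 1493/142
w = -2153/142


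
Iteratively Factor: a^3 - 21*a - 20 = (a + 1)*(a^2 - a - 20) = (a - 5)*(a + 1)*(a + 4)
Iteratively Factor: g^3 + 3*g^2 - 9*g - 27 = (g - 3)*(g^2 + 6*g + 9) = (g - 3)*(g + 3)*(g + 3)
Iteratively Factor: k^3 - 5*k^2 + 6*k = (k - 3)*(k^2 - 2*k) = (k - 3)*(k - 2)*(k)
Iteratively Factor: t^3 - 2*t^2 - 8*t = (t - 4)*(t^2 + 2*t) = t*(t - 4)*(t + 2)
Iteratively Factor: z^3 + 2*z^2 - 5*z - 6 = (z + 1)*(z^2 + z - 6) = (z + 1)*(z + 3)*(z - 2)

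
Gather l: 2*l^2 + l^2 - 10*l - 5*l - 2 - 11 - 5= 3*l^2 - 15*l - 18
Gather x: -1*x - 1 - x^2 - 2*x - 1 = -x^2 - 3*x - 2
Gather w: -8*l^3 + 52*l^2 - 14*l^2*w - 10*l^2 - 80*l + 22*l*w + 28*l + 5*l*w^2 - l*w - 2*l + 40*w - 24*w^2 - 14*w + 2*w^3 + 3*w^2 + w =-8*l^3 + 42*l^2 - 54*l + 2*w^3 + w^2*(5*l - 21) + w*(-14*l^2 + 21*l + 27)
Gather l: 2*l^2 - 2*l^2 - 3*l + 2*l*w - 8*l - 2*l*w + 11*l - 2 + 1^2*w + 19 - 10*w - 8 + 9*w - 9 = 0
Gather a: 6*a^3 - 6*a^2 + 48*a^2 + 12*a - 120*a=6*a^3 + 42*a^2 - 108*a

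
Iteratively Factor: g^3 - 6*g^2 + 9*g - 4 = (g - 1)*(g^2 - 5*g + 4) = (g - 4)*(g - 1)*(g - 1)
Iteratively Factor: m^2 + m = (m)*(m + 1)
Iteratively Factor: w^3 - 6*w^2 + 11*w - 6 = (w - 2)*(w^2 - 4*w + 3) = (w - 3)*(w - 2)*(w - 1)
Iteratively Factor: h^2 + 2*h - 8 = (h + 4)*(h - 2)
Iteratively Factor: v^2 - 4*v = (v - 4)*(v)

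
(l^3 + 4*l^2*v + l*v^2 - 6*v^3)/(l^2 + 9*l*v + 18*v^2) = (l^2 + l*v - 2*v^2)/(l + 6*v)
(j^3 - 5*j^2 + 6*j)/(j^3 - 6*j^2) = (j^2 - 5*j + 6)/(j*(j - 6))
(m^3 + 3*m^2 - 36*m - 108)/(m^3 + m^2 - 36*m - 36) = (m + 3)/(m + 1)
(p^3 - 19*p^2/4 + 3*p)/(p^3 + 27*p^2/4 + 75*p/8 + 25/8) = 2*p*(4*p^2 - 19*p + 12)/(8*p^3 + 54*p^2 + 75*p + 25)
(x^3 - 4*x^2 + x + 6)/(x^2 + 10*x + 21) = (x^3 - 4*x^2 + x + 6)/(x^2 + 10*x + 21)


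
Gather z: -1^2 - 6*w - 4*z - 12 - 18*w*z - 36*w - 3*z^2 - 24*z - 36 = -42*w - 3*z^2 + z*(-18*w - 28) - 49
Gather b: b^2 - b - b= b^2 - 2*b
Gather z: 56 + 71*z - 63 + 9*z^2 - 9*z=9*z^2 + 62*z - 7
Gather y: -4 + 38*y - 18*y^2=-18*y^2 + 38*y - 4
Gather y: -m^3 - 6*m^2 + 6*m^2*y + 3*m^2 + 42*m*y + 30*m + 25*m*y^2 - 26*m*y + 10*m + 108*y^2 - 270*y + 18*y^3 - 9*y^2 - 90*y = -m^3 - 3*m^2 + 40*m + 18*y^3 + y^2*(25*m + 99) + y*(6*m^2 + 16*m - 360)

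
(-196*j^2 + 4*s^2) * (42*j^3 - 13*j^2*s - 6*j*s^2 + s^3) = -8232*j^5 + 2548*j^4*s + 1344*j^3*s^2 - 248*j^2*s^3 - 24*j*s^4 + 4*s^5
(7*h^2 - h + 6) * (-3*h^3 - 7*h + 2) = -21*h^5 + 3*h^4 - 67*h^3 + 21*h^2 - 44*h + 12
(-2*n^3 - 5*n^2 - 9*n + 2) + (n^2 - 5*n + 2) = -2*n^3 - 4*n^2 - 14*n + 4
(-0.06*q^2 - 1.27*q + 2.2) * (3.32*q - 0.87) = -0.1992*q^3 - 4.1642*q^2 + 8.4089*q - 1.914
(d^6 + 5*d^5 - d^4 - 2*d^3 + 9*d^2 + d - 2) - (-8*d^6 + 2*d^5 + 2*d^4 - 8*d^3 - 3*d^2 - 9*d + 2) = 9*d^6 + 3*d^5 - 3*d^4 + 6*d^3 + 12*d^2 + 10*d - 4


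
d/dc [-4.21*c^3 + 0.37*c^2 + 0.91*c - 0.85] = -12.63*c^2 + 0.74*c + 0.91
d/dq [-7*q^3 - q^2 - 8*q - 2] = -21*q^2 - 2*q - 8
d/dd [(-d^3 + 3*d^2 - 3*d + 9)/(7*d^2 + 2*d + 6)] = (-7*d^4 - 4*d^3 + 9*d^2 - 90*d - 36)/(49*d^4 + 28*d^3 + 88*d^2 + 24*d + 36)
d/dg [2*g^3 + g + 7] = 6*g^2 + 1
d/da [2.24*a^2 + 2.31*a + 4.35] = 4.48*a + 2.31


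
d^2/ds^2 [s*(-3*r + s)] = 2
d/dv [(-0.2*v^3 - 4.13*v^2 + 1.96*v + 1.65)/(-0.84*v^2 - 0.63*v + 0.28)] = (0.168*v^4 + 0.252*v^3 + 4.0803*v^2 + 0.4592*v + 1.5883)/(0.7056*v^4 + 1.0584*v^3 - 0.0735*v^2 - 0.3528*v + 0.0784)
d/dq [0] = 0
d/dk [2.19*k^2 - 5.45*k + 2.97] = 4.38*k - 5.45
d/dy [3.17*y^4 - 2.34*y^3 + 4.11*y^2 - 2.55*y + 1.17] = 12.68*y^3 - 7.02*y^2 + 8.22*y - 2.55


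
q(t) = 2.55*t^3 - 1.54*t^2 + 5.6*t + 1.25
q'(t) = 7.65*t^2 - 3.08*t + 5.6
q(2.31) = 37.40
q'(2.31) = 39.31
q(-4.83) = -349.05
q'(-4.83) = 198.94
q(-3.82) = -184.76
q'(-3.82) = 129.00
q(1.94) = 24.94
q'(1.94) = 28.42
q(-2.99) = -97.43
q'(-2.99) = 83.20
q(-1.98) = -35.67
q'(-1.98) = 41.69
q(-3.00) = -98.26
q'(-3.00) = 83.69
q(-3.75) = -175.88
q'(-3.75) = 124.73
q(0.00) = 1.25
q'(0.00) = 5.60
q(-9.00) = -2032.84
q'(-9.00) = 652.97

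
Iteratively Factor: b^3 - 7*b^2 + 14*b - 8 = (b - 2)*(b^2 - 5*b + 4) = (b - 4)*(b - 2)*(b - 1)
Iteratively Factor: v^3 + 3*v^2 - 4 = (v + 2)*(v^2 + v - 2) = (v + 2)^2*(v - 1)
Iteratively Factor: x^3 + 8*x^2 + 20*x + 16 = (x + 4)*(x^2 + 4*x + 4) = (x + 2)*(x + 4)*(x + 2)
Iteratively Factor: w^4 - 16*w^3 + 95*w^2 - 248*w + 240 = (w - 4)*(w^3 - 12*w^2 + 47*w - 60) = (w - 4)*(w - 3)*(w^2 - 9*w + 20) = (w - 4)^2*(w - 3)*(w - 5)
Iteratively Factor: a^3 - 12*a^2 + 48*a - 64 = (a - 4)*(a^2 - 8*a + 16) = (a - 4)^2*(a - 4)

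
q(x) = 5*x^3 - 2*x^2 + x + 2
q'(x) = 15*x^2 - 4*x + 1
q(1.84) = 28.22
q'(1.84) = 44.42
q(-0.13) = 1.83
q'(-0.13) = 1.77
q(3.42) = 182.04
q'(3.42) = 162.77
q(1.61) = 19.29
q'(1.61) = 33.44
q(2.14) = 43.98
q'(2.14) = 61.13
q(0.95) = 5.43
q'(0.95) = 10.74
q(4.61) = 453.97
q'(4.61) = 301.34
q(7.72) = 2191.02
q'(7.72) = 864.10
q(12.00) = 8366.00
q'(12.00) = 2113.00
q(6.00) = 1016.00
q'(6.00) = 517.00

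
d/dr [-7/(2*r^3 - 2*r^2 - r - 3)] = 7*(6*r^2 - 4*r - 1)/(-2*r^3 + 2*r^2 + r + 3)^2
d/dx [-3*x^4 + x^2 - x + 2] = -12*x^3 + 2*x - 1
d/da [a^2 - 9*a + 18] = 2*a - 9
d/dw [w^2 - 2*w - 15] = 2*w - 2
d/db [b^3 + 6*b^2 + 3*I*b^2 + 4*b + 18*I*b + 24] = 3*b^2 + 6*b*(2 + I) + 4 + 18*I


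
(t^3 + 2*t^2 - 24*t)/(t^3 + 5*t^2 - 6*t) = (t - 4)/(t - 1)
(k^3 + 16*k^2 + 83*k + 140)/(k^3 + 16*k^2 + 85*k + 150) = (k^2 + 11*k + 28)/(k^2 + 11*k + 30)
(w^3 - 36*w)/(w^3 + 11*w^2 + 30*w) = (w - 6)/(w + 5)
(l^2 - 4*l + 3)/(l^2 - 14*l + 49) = (l^2 - 4*l + 3)/(l^2 - 14*l + 49)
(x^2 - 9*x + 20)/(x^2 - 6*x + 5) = (x - 4)/(x - 1)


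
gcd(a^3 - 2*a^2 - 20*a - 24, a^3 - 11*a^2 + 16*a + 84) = a^2 - 4*a - 12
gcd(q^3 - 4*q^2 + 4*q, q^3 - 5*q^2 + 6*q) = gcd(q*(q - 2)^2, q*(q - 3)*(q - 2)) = q^2 - 2*q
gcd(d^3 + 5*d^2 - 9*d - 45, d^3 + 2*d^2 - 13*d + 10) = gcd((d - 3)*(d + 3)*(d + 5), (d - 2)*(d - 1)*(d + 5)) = d + 5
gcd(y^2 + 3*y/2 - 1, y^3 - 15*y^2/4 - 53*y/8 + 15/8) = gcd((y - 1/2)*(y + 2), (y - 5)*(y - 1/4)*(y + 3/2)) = 1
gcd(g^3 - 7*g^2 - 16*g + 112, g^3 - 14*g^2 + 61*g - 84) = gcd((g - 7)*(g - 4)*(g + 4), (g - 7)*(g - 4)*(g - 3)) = g^2 - 11*g + 28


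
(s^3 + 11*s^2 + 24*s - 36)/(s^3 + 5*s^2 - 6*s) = (s + 6)/s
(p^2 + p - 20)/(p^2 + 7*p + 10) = (p - 4)/(p + 2)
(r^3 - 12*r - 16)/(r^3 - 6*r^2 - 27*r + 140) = (r^2 + 4*r + 4)/(r^2 - 2*r - 35)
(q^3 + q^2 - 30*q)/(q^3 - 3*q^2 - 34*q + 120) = q/(q - 4)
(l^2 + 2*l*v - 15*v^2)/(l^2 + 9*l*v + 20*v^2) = (l - 3*v)/(l + 4*v)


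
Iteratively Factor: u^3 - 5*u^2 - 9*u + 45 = (u + 3)*(u^2 - 8*u + 15) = (u - 5)*(u + 3)*(u - 3)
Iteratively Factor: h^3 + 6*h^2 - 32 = (h + 4)*(h^2 + 2*h - 8) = (h + 4)^2*(h - 2)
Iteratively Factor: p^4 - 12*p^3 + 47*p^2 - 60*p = (p - 3)*(p^3 - 9*p^2 + 20*p) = p*(p - 3)*(p^2 - 9*p + 20) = p*(p - 4)*(p - 3)*(p - 5)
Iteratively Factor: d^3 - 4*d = (d)*(d^2 - 4) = d*(d - 2)*(d + 2)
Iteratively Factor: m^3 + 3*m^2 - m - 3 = (m + 3)*(m^2 - 1) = (m + 1)*(m + 3)*(m - 1)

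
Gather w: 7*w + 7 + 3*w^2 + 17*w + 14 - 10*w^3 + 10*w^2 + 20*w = -10*w^3 + 13*w^2 + 44*w + 21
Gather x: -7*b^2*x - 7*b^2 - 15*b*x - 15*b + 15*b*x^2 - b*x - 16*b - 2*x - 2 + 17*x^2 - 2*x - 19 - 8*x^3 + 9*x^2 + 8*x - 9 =-7*b^2 - 31*b - 8*x^3 + x^2*(15*b + 26) + x*(-7*b^2 - 16*b + 4) - 30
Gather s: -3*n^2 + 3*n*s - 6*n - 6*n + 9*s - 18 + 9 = -3*n^2 - 12*n + s*(3*n + 9) - 9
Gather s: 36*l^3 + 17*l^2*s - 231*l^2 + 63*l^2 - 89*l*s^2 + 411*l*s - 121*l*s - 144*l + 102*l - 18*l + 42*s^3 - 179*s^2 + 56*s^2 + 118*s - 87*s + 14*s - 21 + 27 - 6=36*l^3 - 168*l^2 - 60*l + 42*s^3 + s^2*(-89*l - 123) + s*(17*l^2 + 290*l + 45)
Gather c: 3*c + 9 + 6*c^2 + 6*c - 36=6*c^2 + 9*c - 27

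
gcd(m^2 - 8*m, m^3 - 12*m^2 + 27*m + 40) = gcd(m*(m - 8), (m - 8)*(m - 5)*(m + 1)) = m - 8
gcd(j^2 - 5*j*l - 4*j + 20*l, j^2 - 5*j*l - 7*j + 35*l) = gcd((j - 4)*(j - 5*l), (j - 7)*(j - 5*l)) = j - 5*l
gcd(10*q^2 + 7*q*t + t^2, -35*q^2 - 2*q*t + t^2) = 5*q + t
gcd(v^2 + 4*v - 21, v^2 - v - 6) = v - 3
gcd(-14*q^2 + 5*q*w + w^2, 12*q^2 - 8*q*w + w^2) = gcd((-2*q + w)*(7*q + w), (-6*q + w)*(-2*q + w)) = 2*q - w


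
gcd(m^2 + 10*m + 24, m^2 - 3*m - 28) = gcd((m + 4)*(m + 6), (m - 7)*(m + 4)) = m + 4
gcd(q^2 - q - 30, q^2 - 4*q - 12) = q - 6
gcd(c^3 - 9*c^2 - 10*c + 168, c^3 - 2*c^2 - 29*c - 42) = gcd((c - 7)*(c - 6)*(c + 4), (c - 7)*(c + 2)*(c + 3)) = c - 7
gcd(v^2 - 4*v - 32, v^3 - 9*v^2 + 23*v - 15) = 1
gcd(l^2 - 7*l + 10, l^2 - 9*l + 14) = l - 2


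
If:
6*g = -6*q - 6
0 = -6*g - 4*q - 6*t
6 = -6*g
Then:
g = -1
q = 0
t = 1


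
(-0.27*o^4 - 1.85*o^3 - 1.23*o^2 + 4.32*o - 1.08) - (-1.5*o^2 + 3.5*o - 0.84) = -0.27*o^4 - 1.85*o^3 + 0.27*o^2 + 0.82*o - 0.24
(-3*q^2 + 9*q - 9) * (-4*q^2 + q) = 12*q^4 - 39*q^3 + 45*q^2 - 9*q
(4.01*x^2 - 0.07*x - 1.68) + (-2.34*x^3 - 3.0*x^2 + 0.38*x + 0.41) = -2.34*x^3 + 1.01*x^2 + 0.31*x - 1.27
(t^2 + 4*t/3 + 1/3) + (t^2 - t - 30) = 2*t^2 + t/3 - 89/3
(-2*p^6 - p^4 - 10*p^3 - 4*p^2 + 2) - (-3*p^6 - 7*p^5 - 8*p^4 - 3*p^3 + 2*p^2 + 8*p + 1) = p^6 + 7*p^5 + 7*p^4 - 7*p^3 - 6*p^2 - 8*p + 1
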